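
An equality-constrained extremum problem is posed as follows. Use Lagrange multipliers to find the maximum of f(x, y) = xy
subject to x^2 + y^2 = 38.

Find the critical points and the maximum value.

Lagrange conditions: y = 2*lambda*x and x = 2*lambda*y
If x = 0 then y = 0, violating the constraint, so x, y != 0.
Dividing: y/x = x/y => x^2 = y^2 => y = x or y = -x
Constraint: 2x^2 = 38 => x^2 = 19 => x = +/-sqrt(19)
Critical points: (sqrt(19), sqrt(19)), (-sqrt(19), -sqrt(19)), (sqrt(19), -sqrt(19)), (-sqrt(19), sqrt(19))
  y = x:  xy = x^2 = 19  at (sqrt(19), sqrt(19)) and (-sqrt(19), -sqrt(19))
  y = -x: xy = -x^2 = -19 at (sqrt(19), -sqrt(19)) and (-sqrt(19), sqrt(19))
Maximum xy = 19 at (sqrt(19), sqrt(19)) and (-sqrt(19), -sqrt(19))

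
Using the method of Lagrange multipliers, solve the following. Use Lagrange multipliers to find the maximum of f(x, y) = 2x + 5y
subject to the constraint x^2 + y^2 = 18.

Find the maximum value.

Set up Lagrange conditions: grad f = lambda * grad g
  2 = 2*lambda*x
  5 = 2*lambda*y
From these: x/y = 2/5, so x = 2t, y = 5t for some t.
Substitute into constraint: (2t)^2 + (5t)^2 = 18
  t^2 * 29 = 18
  t = sqrt(18/29)
Maximum = 2*x + 5*y = (2^2 + 5^2)*t = 29 * sqrt(18/29) = sqrt(522)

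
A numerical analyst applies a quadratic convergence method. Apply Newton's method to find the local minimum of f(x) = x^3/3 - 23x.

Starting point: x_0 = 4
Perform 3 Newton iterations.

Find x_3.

f(x) = x^3/3 - 23x
f'(x) = x^2 - 23, f''(x) = 2x
Newton update: x_{n+1} = x_n - (x_n^2 - 23)/(2*x_n)
Step 1: x_0 = 4, f'=-7, f''=8, x_1 = 39/8
Step 2: x_1 = 39/8, f'=49/64, f''=39/4, x_2 = 2993/624
Step 3: x_2 = 2993/624, f'=2401/389376, f''=2993/312, x_3 = 17913697/3735264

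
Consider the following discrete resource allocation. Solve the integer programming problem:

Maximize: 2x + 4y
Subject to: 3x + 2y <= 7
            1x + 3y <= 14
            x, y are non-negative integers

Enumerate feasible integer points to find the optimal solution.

Constraint 1: 3x + 2y <= 7
Constraint 2: 1x + 3y <= 14
Feasible x range (need y >= 0): 0 <= x <= min(7/3, 14/1) => x in {0, ..., 2}.
Enumerate feasible integer points row by row (the coefficient of y is 4 > 0, so for each x the largest feasible y gives the best value):
  x = 0: y <= min((7 - 3*0)/2, (14 - 1*0)/3) => y in {0, ..., 3}; best 2*0 + 4*3 = 12
  x = 1: y <= min((7 - 3*1)/2, (14 - 1*1)/3) => y in {0, ..., 2}; best 2*1 + 4*2 = 10
  x = 2: y <= min((7 - 3*2)/2, (14 - 1*2)/3) => y in {0}; best 2*2 + 4*0 = 4
The maximum 2x + 4y = 12 is achieved at x = 0, y = 3.
Check: 3*0 + 2*3 = 6 <= 7 and 1*0 + 3*3 = 9 <= 14.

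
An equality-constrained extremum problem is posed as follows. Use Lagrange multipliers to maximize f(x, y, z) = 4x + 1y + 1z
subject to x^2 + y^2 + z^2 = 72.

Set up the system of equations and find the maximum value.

Lagrange conditions: 4 = 2*lambda*x, 1 = 2*lambda*y, 1 = 2*lambda*z
So x:4 = y:1 = z:1, i.e. x = 4t, y = 1t, z = 1t
Constraint: t^2*(4^2 + 1^2 + 1^2) = 72
  t^2 * 18 = 72  =>  t = sqrt(4)
Maximum = 4*4t + 1*1t + 1*1t = 18*sqrt(4) = 36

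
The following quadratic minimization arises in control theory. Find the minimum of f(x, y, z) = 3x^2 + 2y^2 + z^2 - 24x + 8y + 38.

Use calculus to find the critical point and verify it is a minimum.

f(x,y,z) = 3x^2 + 2y^2 + z^2 - 24x + 8y + 38
df/dx = 6x + (-24) = 0 => x = 4
df/dy = 4y + (8) = 0 => y = -2
df/dz = 2z + (0) = 0 => z = 0
f(4,-2,0) = 3*(4)^2 + 2*(-2)^2 + 1*(0)^2 + -24*(4) + 8*(-2) + 38 = -18
Hessian is diagonal with entries 6, 4, 2 > 0, confirmed minimum.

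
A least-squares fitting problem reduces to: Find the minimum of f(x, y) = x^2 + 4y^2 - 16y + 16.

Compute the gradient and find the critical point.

f(x,y) = x^2 + 4y^2 - 16y + 16
df/dx = 2x + (0) = 0  =>  x = 0
df/dy = 8y + (-16) = 0  =>  y = 2
f(0, 2) = 1*(0)^2 + 4*(2)^2 + -16*(2) + 16 = 0
Hessian is diagonal with entries 2, 8 > 0, so this is a minimum.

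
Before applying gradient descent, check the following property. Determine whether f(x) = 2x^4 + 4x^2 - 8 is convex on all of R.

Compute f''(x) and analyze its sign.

f(x) = 2x^4 + 4x^2 - 8
f'(x) = 8x^3 + 8x
f''(x) = 24x^2 + 8
f''(x) = 24x^2 + 8 >= 8 > 0 for all x
Therefore, f is convex on R.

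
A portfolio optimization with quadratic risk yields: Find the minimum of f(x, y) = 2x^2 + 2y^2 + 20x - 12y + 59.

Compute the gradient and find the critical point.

f(x,y) = 2x^2 + 2y^2 + 20x - 12y + 59
df/dx = 4x + (20) = 0  =>  x = -5
df/dy = 4y + (-12) = 0  =>  y = 3
f(-5, 3) = 2*(-5)^2 + 2*(3)^2 + 20*(-5) + -12*(3) + 59 = -9
Hessian is diagonal with entries 4, 4 > 0, so this is a minimum.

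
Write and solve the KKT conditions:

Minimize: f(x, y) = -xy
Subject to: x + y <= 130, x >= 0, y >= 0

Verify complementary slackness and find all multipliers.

Problem: min -xy s.t. x + y <= 130 (multiplier lambda), x >= 0 (mu_x), y >= 0 (mu_y)
KKT stationarity: -y + lambda - mu_x = 0, -x + lambda - mu_y = 0, with lambda, mu_x, mu_y >= 0
Complementary slackness: lambda*(x + y - 130) = 0, mu_x*x = 0, mu_y*y = 0
If lambda = 0: y = -mu_x <= 0 and x = -mu_y <= 0 force x = y = 0 with f = 0; but x = y = 65 is feasible with f = -4225 < 0, so this is not the minimum. Hence lambda > 0 and x + y = 130.
Try x > 0, y > 0 (so mu_x = mu_y = 0): y = lambda, x = lambda => x = y = lambda
x + y = 130 => 2*lambda = 130 => lambda = 65
x* = y* = 65 > 0, consistent with mu_x = mu_y = 0.
(Any feasible point with x = 0 or y = 0 has f = 0 > -4225, so the minimum is not on those boundaries.)
min(-xy) = -4225 (i.e. max xy = 4225)
Multipliers: lambda = 65, mu_x = 0, mu_y = 0
Complementary slackness: lambda*(x + y - 130) = 65*(65 + 65 - 130) = 0, mu_x*x = 0*65 = 0, mu_y*y = 0*65 = 0. Satisfied.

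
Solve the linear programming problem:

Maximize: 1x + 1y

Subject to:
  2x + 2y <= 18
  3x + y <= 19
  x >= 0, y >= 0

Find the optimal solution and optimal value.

Feasible vertices: (0, 0), (0, 9), (5, 4), (19/3, 0)
Objective 1x + 1y at each:
  (0, 0): 0
  (0, 9): 9
  (5, 4): 9
  (19/3, 0): 19/3
Maximum is 9 at (0, 9).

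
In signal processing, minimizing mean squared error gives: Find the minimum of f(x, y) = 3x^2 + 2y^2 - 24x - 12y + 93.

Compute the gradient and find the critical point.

f(x,y) = 3x^2 + 2y^2 - 24x - 12y + 93
df/dx = 6x + (-24) = 0  =>  x = 4
df/dy = 4y + (-12) = 0  =>  y = 3
f(4, 3) = 3*(4)^2 + 2*(3)^2 + -24*(4) + -12*(3) + 93 = 27
Hessian is diagonal with entries 6, 4 > 0, so this is a minimum.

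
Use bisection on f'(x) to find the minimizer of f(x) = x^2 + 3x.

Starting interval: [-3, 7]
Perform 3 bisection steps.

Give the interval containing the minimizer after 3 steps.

Finding critical point of f(x) = x^2 + 3x using bisection on f'(x) = 2x + 3.
f'(x) = 0 when x = -3/2.
Starting interval: [-3, 7]
Step 1: mid = 2, f'(mid) = 7, new interval = [-3, 2]
Step 2: mid = -1/2, f'(mid) = 2, new interval = [-3, -1/2]
Step 3: mid = -7/4, f'(mid) = -1/2, new interval = [-7/4, -1/2]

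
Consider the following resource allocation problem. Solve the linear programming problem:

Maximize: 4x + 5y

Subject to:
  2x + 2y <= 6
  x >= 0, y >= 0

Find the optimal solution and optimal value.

The feasible region has vertices at [(0, 0), (3, 0), (0, 3)].
Checking objective 4x + 5y at each vertex:
  (0, 0): 4*0 + 5*0 = 0
  (3, 0): 4*3 + 5*0 = 12
  (0, 3): 4*0 + 5*3 = 15
Maximum is 15 at (0, 3).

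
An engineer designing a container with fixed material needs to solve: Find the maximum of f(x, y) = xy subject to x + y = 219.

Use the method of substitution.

Substitute y = 219 - x into f(x,y) = xy:
g(x) = x(219 - x) = 219x - x^2
g'(x) = 219 - 2x = 0  =>  x = 219/2
y = 219 - 219/2 = 219/2
Maximum value = (219/2) * (219/2) = 47961/4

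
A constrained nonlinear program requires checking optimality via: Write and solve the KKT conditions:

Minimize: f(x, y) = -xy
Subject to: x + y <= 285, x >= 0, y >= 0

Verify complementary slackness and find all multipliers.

Problem: min -xy s.t. x + y <= 285 (multiplier lambda), x >= 0 (mu_x), y >= 0 (mu_y)
KKT stationarity: -y + lambda - mu_x = 0, -x + lambda - mu_y = 0, with lambda, mu_x, mu_y >= 0
Complementary slackness: lambda*(x + y - 285) = 0, mu_x*x = 0, mu_y*y = 0
If lambda = 0: y = -mu_x <= 0 and x = -mu_y <= 0 force x = y = 0 with f = 0; but x = y = 285/2 is feasible with f = -81225/4 < 0, so this is not the minimum. Hence lambda > 0 and x + y = 285.
Try x > 0, y > 0 (so mu_x = mu_y = 0): y = lambda, x = lambda => x = y = lambda
x + y = 285 => 2*lambda = 285 => lambda = 285/2
x* = y* = 285/2 > 0, consistent with mu_x = mu_y = 0.
(Any feasible point with x = 0 or y = 0 has f = 0 > -81225/4, so the minimum is not on those boundaries.)
min(-xy) = -81225/4 (i.e. max xy = 81225/4)
Multipliers: lambda = 285/2, mu_x = 0, mu_y = 0
Complementary slackness: lambda*(x + y - 285) = 285/2*(285/2 + 285/2 - 285) = 0, mu_x*x = 0*285/2 = 0, mu_y*y = 0*285/2 = 0. Satisfied.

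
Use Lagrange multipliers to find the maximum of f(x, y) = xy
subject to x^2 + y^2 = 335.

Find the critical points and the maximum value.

Lagrange conditions: y = 2*lambda*x and x = 2*lambda*y
If x = 0 then y = 0, violating the constraint, so x, y != 0.
Dividing: y/x = x/y => x^2 = y^2 => y = x or y = -x
Constraint: 2x^2 = 335 => x^2 = 335/2 => x = +/-sqrt(335/2)
Critical points: (sqrt(335/2), sqrt(335/2)), (-sqrt(335/2), -sqrt(335/2)), (sqrt(335/2), -sqrt(335/2)), (-sqrt(335/2), sqrt(335/2))
  y = x:  xy = x^2 = 335/2  at (sqrt(335/2), sqrt(335/2)) and (-sqrt(335/2), -sqrt(335/2))
  y = -x: xy = -x^2 = -335/2 at (sqrt(335/2), -sqrt(335/2)) and (-sqrt(335/2), sqrt(335/2))
Maximum xy = 335/2 at (sqrt(335/2), sqrt(335/2)) and (-sqrt(335/2), -sqrt(335/2))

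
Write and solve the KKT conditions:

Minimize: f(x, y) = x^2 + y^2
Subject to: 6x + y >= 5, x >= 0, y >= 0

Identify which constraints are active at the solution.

KKT conditions for min x^2 + y^2 s.t. 6x + 1y >= 5, x >= 0, y >= 0:
Stationarity: 2x = mu*6 + mu_x, 2y = mu*1 + mu_y, with mu, mu_x, mu_y >= 0
Complementary slackness: mu*(6x + y - 5) = 0, mu_x*x = 0, mu_y*y = 0
(0, 0) is infeasible (6*0 + 1*0 < 5), so if mu = 0 stationarity would force x = mu_x/2 >= 0, y = mu_y/2 >= 0 with mu_x*x = mu_y*y = 0, i.e. x = y = 0: contradiction. Hence mu > 0 and 6x + y = 5 is active.
Try x > 0, y > 0 (so mu_x = mu_y = 0): x = 6*mu/2, y = 1*mu/2
Substitute: 6*(6*mu/2) + 1*(1*mu/2) = 5
  mu*37/2 = 5 => mu = 10/37
x* = 30/37 > 0, y* = 5/37 > 0, consistent with mu_x = mu_y = 0.
f is convex and the constraints are linear, so this KKT point is the global minimum.
f* = 25/37
Active constraints: 6x + y >= 5 (holds with equality, mu = 10/37 > 0); x >= 0 and y >= 0 are inactive (mu_x = mu_y = 0).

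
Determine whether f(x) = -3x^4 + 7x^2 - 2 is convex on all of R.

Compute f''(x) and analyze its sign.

f(x) = -3x^4 + 7x^2 - 2
f'(x) = -12x^3 + 14x
f''(x) = -36x^2 + 14
f''(x) = -36x^2 + 14 -> -inf as |x| -> inf
Therefore, f is not globally convex on R.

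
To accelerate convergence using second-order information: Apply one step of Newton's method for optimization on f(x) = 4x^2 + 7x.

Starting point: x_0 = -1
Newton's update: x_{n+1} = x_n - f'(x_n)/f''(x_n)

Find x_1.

f(x) = 4x^2 + 7x
f'(x) = 8x + (7), f''(x) = 8
Newton step: x_1 = x_0 - f'(x_0)/f''(x_0)
f'(-1) = -1
x_1 = -1 - -1/8 = -7/8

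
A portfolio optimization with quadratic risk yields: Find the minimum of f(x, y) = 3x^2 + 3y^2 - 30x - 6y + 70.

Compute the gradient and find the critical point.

f(x,y) = 3x^2 + 3y^2 - 30x - 6y + 70
df/dx = 6x + (-30) = 0  =>  x = 5
df/dy = 6y + (-6) = 0  =>  y = 1
f(5, 1) = 3*(5)^2 + 3*(1)^2 + -30*(5) + -6*(1) + 70 = -8
Hessian is diagonal with entries 6, 6 > 0, so this is a minimum.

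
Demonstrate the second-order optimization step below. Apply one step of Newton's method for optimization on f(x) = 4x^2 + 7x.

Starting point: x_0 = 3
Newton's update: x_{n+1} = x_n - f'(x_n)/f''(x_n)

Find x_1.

f(x) = 4x^2 + 7x
f'(x) = 8x + (7), f''(x) = 8
Newton step: x_1 = x_0 - f'(x_0)/f''(x_0)
f'(3) = 31
x_1 = 3 - 31/8 = -7/8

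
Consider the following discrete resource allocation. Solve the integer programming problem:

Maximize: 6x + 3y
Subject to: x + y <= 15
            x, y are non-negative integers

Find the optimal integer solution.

Objective: 6x + 3y, constraint: x + y <= 15
Coefficient of x is 6 >= coefficient of y is 3, so allocate the entire budget to x.
Optimal: x = 15, y = 0, value = 90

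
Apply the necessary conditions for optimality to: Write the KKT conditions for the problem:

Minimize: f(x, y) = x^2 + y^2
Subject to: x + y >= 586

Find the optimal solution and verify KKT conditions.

KKT conditions for min x^2 + y^2 s.t. x + y >= 586:
Stationarity: 2x = mu, 2y = mu
So x = y = mu/2.
Complementary slackness: mu*(x + y - 586) = 0
Primal feasibility: x + y >= 586; dual feasibility: mu >= 0
If mu = 0 then x = y = 0, but 0 + 0 < 586 is infeasible, so the constraint is active.
Constraint active: x + y = 2*(mu/2) = 586 => mu = 586
x = y = 293, f = 171698
Verify: stationarity 2*293 = 586 = mu; primal 293 + 293 = 586 >= 586; dual mu = 586 >= 0; complementary slackness 586*(586 - 586) = 0. All KKT conditions hold.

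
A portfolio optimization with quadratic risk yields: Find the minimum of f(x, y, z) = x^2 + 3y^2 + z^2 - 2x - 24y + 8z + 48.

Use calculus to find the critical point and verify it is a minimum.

f(x,y,z) = x^2 + 3y^2 + z^2 - 2x - 24y + 8z + 48
df/dx = 2x + (-2) = 0 => x = 1
df/dy = 6y + (-24) = 0 => y = 4
df/dz = 2z + (8) = 0 => z = -4
f(1,4,-4) = 1*(1)^2 + 3*(4)^2 + 1*(-4)^2 + -2*(1) + -24*(4) + 8*(-4) + 48 = -17
Hessian is diagonal with entries 2, 6, 2 > 0, confirmed minimum.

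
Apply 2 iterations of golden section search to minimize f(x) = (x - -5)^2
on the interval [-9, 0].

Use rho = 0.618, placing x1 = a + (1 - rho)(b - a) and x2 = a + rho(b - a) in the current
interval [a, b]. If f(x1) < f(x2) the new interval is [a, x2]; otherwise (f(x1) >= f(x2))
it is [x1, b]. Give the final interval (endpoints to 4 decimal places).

Golden section search for min of f(x) = (x - -5)^2 on [-9, 0].
Each step: x1 = a + (1 - rho)(b - a), x2 = a + rho(b - a); if f(x1) < f(x2) keep [a, x2], otherwise keep [x1, b].
Step 1: [-9.0000, 0.0000], x1=-5.5620 (f=0.3158), x2=-3.4380 (f=2.4398); f(x1) < f(x2) => keep [-9.0000, -3.4380]
Step 2: [-9.0000, -3.4380], x1=-6.8753 (f=3.5168), x2=-5.5627 (f=0.3166); f(x1) > f(x2) => keep [-6.8753, -3.4380]
Final interval: [-6.8753, -3.4380]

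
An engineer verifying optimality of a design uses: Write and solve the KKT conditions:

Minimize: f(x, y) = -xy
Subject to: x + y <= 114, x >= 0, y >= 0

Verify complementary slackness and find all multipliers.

Problem: min -xy s.t. x + y <= 114 (multiplier lambda), x >= 0 (mu_x), y >= 0 (mu_y)
KKT stationarity: -y + lambda - mu_x = 0, -x + lambda - mu_y = 0, with lambda, mu_x, mu_y >= 0
Complementary slackness: lambda*(x + y - 114) = 0, mu_x*x = 0, mu_y*y = 0
If lambda = 0: y = -mu_x <= 0 and x = -mu_y <= 0 force x = y = 0 with f = 0; but x = y = 57 is feasible with f = -3249 < 0, so this is not the minimum. Hence lambda > 0 and x + y = 114.
Try x > 0, y > 0 (so mu_x = mu_y = 0): y = lambda, x = lambda => x = y = lambda
x + y = 114 => 2*lambda = 114 => lambda = 57
x* = y* = 57 > 0, consistent with mu_x = mu_y = 0.
(Any feasible point with x = 0 or y = 0 has f = 0 > -3249, so the minimum is not on those boundaries.)
min(-xy) = -3249 (i.e. max xy = 3249)
Multipliers: lambda = 57, mu_x = 0, mu_y = 0
Complementary slackness: lambda*(x + y - 114) = 57*(57 + 57 - 114) = 0, mu_x*x = 0*57 = 0, mu_y*y = 0*57 = 0. Satisfied.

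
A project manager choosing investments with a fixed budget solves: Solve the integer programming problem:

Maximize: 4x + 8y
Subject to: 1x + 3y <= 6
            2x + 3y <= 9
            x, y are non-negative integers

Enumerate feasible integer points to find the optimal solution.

Constraint 1: 1x + 3y <= 6
Constraint 2: 2x + 3y <= 9
Feasible x range (need y >= 0): 0 <= x <= min(6/1, 9/2) => x in {0, ..., 4}.
Enumerate feasible integer points row by row (the coefficient of y is 8 > 0, so for each x the largest feasible y gives the best value):
  x = 0: y <= min((6 - 1*0)/3, (9 - 2*0)/3) => y in {0, ..., 2}; best 4*0 + 8*2 = 16
  x = 1: y <= min((6 - 1*1)/3, (9 - 2*1)/3) => y in {0, ..., 1}; best 4*1 + 8*1 = 12
  x = 2: y <= min((6 - 1*2)/3, (9 - 2*2)/3) => y in {0, ..., 1}; best 4*2 + 8*1 = 16
  x = 3: y <= min((6 - 1*3)/3, (9 - 2*3)/3) => y in {0, ..., 1}; best 4*3 + 8*1 = 20
  x = 4: y <= min((6 - 1*4)/3, (9 - 2*4)/3) => y in {0}; best 4*4 + 8*0 = 16
The maximum 4x + 8y = 20 is achieved at x = 3, y = 1.
Check: 1*3 + 3*1 = 6 <= 6 and 2*3 + 3*1 = 9 <= 9.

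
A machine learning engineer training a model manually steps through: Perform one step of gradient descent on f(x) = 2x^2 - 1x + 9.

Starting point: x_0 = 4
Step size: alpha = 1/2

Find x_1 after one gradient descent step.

f(x) = 2x^2 - 1x + 9
f'(x) = 4x - 1
f'(4) = 4*4 + (-1) = 15
x_1 = x_0 - alpha * f'(x_0) = 4 - 1/2 * 15 = -7/2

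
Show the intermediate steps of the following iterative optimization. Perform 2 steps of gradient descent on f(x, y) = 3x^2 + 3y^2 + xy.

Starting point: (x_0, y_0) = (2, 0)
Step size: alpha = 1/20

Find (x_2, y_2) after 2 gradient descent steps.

f(x,y) = 3x^2 + 3y^2 + xy
grad_x = 6x + 1y, grad_y = 6y + 1x
Step 1: grad = (12, 2), (7/5, -1/10)
Step 2: grad = (83/10, 4/5), (197/200, -7/50)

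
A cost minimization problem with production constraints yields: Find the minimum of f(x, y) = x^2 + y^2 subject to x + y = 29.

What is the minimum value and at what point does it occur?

Substitute y = 29 - x into f(x,y) = x^2 + y^2:
g(x) = x^2 + (29 - x)^2 = 2x^2 - 58x + 841
g'(x) = 4x - 58 = 0  =>  x = 29/2
y = 29 - 29/2 = 29/2
Minimum value = (29/2)^2 + (29/2)^2 = 841/2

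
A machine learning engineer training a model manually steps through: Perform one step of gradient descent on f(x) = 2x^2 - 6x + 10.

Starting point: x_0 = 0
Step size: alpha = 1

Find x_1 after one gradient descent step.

f(x) = 2x^2 - 6x + 10
f'(x) = 4x - 6
f'(0) = 4*0 + (-6) = -6
x_1 = x_0 - alpha * f'(x_0) = 0 - 1 * -6 = 6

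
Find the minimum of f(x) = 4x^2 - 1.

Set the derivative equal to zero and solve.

f(x) = 4x^2 - 1
f'(x) = 8x + (0) = 0
x = 0/8 = 0
f(0) = -1
Since f''(x) = 8 > 0, this is a minimum.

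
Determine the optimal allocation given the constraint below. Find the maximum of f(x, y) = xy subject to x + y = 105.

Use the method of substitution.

Substitute y = 105 - x into f(x,y) = xy:
g(x) = x(105 - x) = 105x - x^2
g'(x) = 105 - 2x = 0  =>  x = 105/2
y = 105 - 105/2 = 105/2
Maximum value = (105/2) * (105/2) = 11025/4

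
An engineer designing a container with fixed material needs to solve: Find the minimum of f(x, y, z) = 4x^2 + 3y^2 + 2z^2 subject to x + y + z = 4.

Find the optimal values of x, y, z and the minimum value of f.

Using Lagrange multipliers on f = 4x^2 + 3y^2 + 2z^2 with constraint x + y + z = 4:
Conditions: 2*4*x = lambda, 2*3*y = lambda, 2*2*z = lambda
So x = lambda/8, y = lambda/6, z = lambda/4
Substituting into constraint: lambda * (13/24) = 4
lambda = 96/13
x = 12/13, y = 16/13, z = 24/13
Minimum value = 192/13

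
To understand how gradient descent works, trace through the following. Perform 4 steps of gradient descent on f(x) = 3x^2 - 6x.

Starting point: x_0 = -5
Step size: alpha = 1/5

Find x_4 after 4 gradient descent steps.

f(x) = 3x^2 - 6x, f'(x) = 6x + (-6)
Step 1: f'(-5) = -36, x_1 = -5 - 1/5 * -36 = 11/5
Step 2: f'(11/5) = 36/5, x_2 = 11/5 - 1/5 * 36/5 = 19/25
Step 3: f'(19/25) = -36/25, x_3 = 19/25 - 1/5 * -36/25 = 131/125
Step 4: f'(131/125) = 36/125, x_4 = 131/125 - 1/5 * 36/125 = 619/625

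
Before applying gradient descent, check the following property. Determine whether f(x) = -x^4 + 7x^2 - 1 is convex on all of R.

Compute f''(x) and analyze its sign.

f(x) = -x^4 + 7x^2 - 1
f'(x) = -4x^3 + 14x
f''(x) = -12x^2 + 14
f''(x) = -12x^2 + 14 -> -inf as |x| -> inf
Therefore, f is not globally convex on R.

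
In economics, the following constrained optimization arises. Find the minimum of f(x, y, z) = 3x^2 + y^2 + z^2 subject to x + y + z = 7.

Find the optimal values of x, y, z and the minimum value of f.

Using Lagrange multipliers on f = 3x^2 + y^2 + z^2 with constraint x + y + z = 7:
Conditions: 2*3*x = lambda, 2*1*y = lambda, 2*1*z = lambda
So x = lambda/6, y = lambda/2, z = lambda/2
Substituting into constraint: lambda * (7/6) = 7
lambda = 6
x = 1, y = 3, z = 3
Minimum value = 21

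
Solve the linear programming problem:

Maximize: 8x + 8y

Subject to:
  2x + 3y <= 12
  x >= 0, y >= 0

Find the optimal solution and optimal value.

The feasible region has vertices at [(0, 0), (6, 0), (0, 4)].
Checking objective 8x + 8y at each vertex:
  (0, 0): 8*0 + 8*0 = 0
  (6, 0): 8*6 + 8*0 = 48
  (0, 4): 8*0 + 8*4 = 32
Maximum is 48 at (6, 0).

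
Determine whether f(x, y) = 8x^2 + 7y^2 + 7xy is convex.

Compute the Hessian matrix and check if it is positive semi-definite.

f(x,y) = 8x^2 + 7y^2 + 7xy
Hessian H = [[16, 7], [7, 14]]
trace(H) = 30, det(H) = 175
Eigenvalues: (30 +/- sqrt(200)) / 2 = 22.07, 7.929
Since both eigenvalues > 0, f is convex.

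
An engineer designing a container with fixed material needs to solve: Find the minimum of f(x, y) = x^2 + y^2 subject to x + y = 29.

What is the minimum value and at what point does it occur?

Substitute y = 29 - x into f(x,y) = x^2 + y^2:
g(x) = x^2 + (29 - x)^2 = 2x^2 - 58x + 841
g'(x) = 4x - 58 = 0  =>  x = 29/2
y = 29 - 29/2 = 29/2
Minimum value = (29/2)^2 + (29/2)^2 = 841/2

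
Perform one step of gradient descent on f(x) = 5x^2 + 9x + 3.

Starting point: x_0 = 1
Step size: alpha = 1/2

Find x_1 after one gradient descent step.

f(x) = 5x^2 + 9x + 3
f'(x) = 10x + 9
f'(1) = 10*1 + (9) = 19
x_1 = x_0 - alpha * f'(x_0) = 1 - 1/2 * 19 = -17/2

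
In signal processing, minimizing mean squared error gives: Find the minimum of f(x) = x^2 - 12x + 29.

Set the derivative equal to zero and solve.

f(x) = x^2 - 12x + 29
f'(x) = 2x + (-12) = 0
x = 12/2 = 6
f(6) = -7
Since f''(x) = 2 > 0, this is a minimum.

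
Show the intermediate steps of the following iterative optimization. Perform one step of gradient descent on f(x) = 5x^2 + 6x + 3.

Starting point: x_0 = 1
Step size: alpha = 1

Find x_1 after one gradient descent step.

f(x) = 5x^2 + 6x + 3
f'(x) = 10x + 6
f'(1) = 10*1 + (6) = 16
x_1 = x_0 - alpha * f'(x_0) = 1 - 1 * 16 = -15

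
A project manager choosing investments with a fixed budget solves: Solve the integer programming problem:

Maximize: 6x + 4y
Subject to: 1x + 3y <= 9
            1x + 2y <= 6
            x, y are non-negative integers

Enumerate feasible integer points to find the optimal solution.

Constraint 1: 1x + 3y <= 9
Constraint 2: 1x + 2y <= 6
Feasible x range (need y >= 0): 0 <= x <= min(9/1, 6/1) => x in {0, ..., 6}.
Enumerate feasible integer points row by row (the coefficient of y is 4 > 0, so for each x the largest feasible y gives the best value):
  x = 0: y <= min((9 - 1*0)/3, (6 - 1*0)/2) => y in {0, ..., 3}; best 6*0 + 4*3 = 12
  x = 1: y <= min((9 - 1*1)/3, (6 - 1*1)/2) => y in {0, ..., 2}; best 6*1 + 4*2 = 14
  x = 2: y <= min((9 - 1*2)/3, (6 - 1*2)/2) => y in {0, ..., 2}; best 6*2 + 4*2 = 20
  x = 3: y <= min((9 - 1*3)/3, (6 - 1*3)/2) => y in {0, ..., 1}; best 6*3 + 4*1 = 22
  x = 4: y <= min((9 - 1*4)/3, (6 - 1*4)/2) => y in {0, ..., 1}; best 6*4 + 4*1 = 28
  x = 5: y <= min((9 - 1*5)/3, (6 - 1*5)/2) => y in {0}; best 6*5 + 4*0 = 30
  x = 6: y <= min((9 - 1*6)/3, (6 - 1*6)/2) => y in {0}; best 6*6 + 4*0 = 36
The maximum 6x + 4y = 36 is achieved at x = 6, y = 0.
Check: 1*6 + 3*0 = 6 <= 9 and 1*6 + 2*0 = 6 <= 6.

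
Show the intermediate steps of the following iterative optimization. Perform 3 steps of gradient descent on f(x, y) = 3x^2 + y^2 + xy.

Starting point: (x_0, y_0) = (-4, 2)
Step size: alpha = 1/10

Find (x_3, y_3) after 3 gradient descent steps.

f(x,y) = 3x^2 + y^2 + xy
grad_x = 6x + 1y, grad_y = 2y + 1x
Step 1: grad = (-22, 0), (-9/5, 2)
Step 2: grad = (-44/5, 11/5), (-23/25, 89/50)
Step 3: grad = (-187/50, 66/25), (-273/500, 379/250)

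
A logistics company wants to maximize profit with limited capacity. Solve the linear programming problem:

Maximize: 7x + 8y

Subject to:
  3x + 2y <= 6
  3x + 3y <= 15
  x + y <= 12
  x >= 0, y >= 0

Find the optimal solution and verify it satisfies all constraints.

Feasible vertices: (0, 0), (0, 3), (2, 0)
Objective 7x + 8y at each vertex:
  (0, 0): 0
  (0, 3): 24
  (2, 0): 14
Maximum is 24 at (0, 3).
Verify constraints at (x, y) = (0, 3):
  3*0 + 2*3 = 6 <= 6 (active)
  3*0 + 3*3 = 9 <= 15
  1*0 + 1*3 = 3 <= 12
  x = 0 >= 0, y = 3 >= 0. All constraints satisfied.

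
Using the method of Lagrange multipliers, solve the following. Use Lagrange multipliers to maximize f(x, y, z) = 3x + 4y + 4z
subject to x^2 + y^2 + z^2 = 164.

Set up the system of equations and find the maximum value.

Lagrange conditions: 3 = 2*lambda*x, 4 = 2*lambda*y, 4 = 2*lambda*z
So x:3 = y:4 = z:4, i.e. x = 3t, y = 4t, z = 4t
Constraint: t^2*(3^2 + 4^2 + 4^2) = 164
  t^2 * 41 = 164  =>  t = sqrt(4)
Maximum = 3*3t + 4*4t + 4*4t = 41*sqrt(4) = 82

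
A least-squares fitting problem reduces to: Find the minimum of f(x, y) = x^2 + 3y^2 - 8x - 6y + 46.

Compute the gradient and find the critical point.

f(x,y) = x^2 + 3y^2 - 8x - 6y + 46
df/dx = 2x + (-8) = 0  =>  x = 4
df/dy = 6y + (-6) = 0  =>  y = 1
f(4, 1) = 1*(4)^2 + 3*(1)^2 + -8*(4) + -6*(1) + 46 = 27
Hessian is diagonal with entries 2, 6 > 0, so this is a minimum.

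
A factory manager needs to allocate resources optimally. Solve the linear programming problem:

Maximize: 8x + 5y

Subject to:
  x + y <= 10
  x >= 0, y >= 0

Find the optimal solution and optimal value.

The feasible region has vertices at [(0, 0), (10, 0), (0, 10)].
Checking objective 8x + 5y at each vertex:
  (0, 0): 8*0 + 5*0 = 0
  (10, 0): 8*10 + 5*0 = 80
  (0, 10): 8*0 + 5*10 = 50
Maximum is 80 at (10, 0).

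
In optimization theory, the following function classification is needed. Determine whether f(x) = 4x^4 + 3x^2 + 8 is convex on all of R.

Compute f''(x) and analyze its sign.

f(x) = 4x^4 + 3x^2 + 8
f'(x) = 16x^3 + 6x
f''(x) = 48x^2 + 6
f''(x) = 48x^2 + 6 >= 6 > 0 for all x
Therefore, f is convex on R.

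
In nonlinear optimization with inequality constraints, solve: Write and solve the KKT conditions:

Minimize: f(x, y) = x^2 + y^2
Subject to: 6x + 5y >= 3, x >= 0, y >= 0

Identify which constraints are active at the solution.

KKT conditions for min x^2 + y^2 s.t. 6x + 5y >= 3, x >= 0, y >= 0:
Stationarity: 2x = mu*6 + mu_x, 2y = mu*5 + mu_y, with mu, mu_x, mu_y >= 0
Complementary slackness: mu*(6x + 5y - 3) = 0, mu_x*x = 0, mu_y*y = 0
(0, 0) is infeasible (6*0 + 5*0 < 3), so if mu = 0 stationarity would force x = mu_x/2 >= 0, y = mu_y/2 >= 0 with mu_x*x = mu_y*y = 0, i.e. x = y = 0: contradiction. Hence mu > 0 and 6x + 5y = 3 is active.
Try x > 0, y > 0 (so mu_x = mu_y = 0): x = 6*mu/2, y = 5*mu/2
Substitute: 6*(6*mu/2) + 5*(5*mu/2) = 3
  mu*61/2 = 3 => mu = 6/61
x* = 18/61 > 0, y* = 15/61 > 0, consistent with mu_x = mu_y = 0.
f is convex and the constraints are linear, so this KKT point is the global minimum.
f* = 9/61
Active constraints: 6x + 5y >= 3 (holds with equality, mu = 6/61 > 0); x >= 0 and y >= 0 are inactive (mu_x = mu_y = 0).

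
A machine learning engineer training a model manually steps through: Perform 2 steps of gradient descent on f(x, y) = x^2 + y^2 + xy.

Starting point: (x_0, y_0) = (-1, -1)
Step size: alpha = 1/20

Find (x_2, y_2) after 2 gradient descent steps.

f(x,y) = x^2 + y^2 + xy
grad_x = 2x + 1y, grad_y = 2y + 1x
Step 1: grad = (-3, -3), (-17/20, -17/20)
Step 2: grad = (-51/20, -51/20), (-289/400, -289/400)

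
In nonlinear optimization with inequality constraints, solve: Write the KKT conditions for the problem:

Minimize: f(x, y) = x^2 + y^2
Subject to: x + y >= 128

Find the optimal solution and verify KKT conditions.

KKT conditions for min x^2 + y^2 s.t. x + y >= 128:
Stationarity: 2x = mu, 2y = mu
So x = y = mu/2.
Complementary slackness: mu*(x + y - 128) = 0
Primal feasibility: x + y >= 128; dual feasibility: mu >= 0
If mu = 0 then x = y = 0, but 0 + 0 < 128 is infeasible, so the constraint is active.
Constraint active: x + y = 2*(mu/2) = 128 => mu = 128
x = y = 64, f = 8192
Verify: stationarity 2*64 = 128 = mu; primal 64 + 64 = 128 >= 128; dual mu = 128 >= 0; complementary slackness 128*(128 - 128) = 0. All KKT conditions hold.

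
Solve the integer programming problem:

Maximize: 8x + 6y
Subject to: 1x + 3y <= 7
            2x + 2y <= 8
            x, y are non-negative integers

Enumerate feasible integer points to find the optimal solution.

Constraint 1: 1x + 3y <= 7
Constraint 2: 2x + 2y <= 8
Feasible x range (need y >= 0): 0 <= x <= min(7/1, 8/2) => x in {0, ..., 4}.
Enumerate feasible integer points row by row (the coefficient of y is 6 > 0, so for each x the largest feasible y gives the best value):
  x = 0: y <= min((7 - 1*0)/3, (8 - 2*0)/2) => y in {0, ..., 2}; best 8*0 + 6*2 = 12
  x = 1: y <= min((7 - 1*1)/3, (8 - 2*1)/2) => y in {0, ..., 2}; best 8*1 + 6*2 = 20
  x = 2: y <= min((7 - 1*2)/3, (8 - 2*2)/2) => y in {0, ..., 1}; best 8*2 + 6*1 = 22
  x = 3: y <= min((7 - 1*3)/3, (8 - 2*3)/2) => y in {0, ..., 1}; best 8*3 + 6*1 = 30
  x = 4: y <= min((7 - 1*4)/3, (8 - 2*4)/2) => y in {0}; best 8*4 + 6*0 = 32
The maximum 8x + 6y = 32 is achieved at x = 4, y = 0.
Check: 1*4 + 3*0 = 4 <= 7 and 2*4 + 2*0 = 8 <= 8.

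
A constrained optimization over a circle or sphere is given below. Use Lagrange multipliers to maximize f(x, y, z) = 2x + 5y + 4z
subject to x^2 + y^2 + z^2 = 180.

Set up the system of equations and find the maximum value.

Lagrange conditions: 2 = 2*lambda*x, 5 = 2*lambda*y, 4 = 2*lambda*z
So x:2 = y:5 = z:4, i.e. x = 2t, y = 5t, z = 4t
Constraint: t^2*(2^2 + 5^2 + 4^2) = 180
  t^2 * 45 = 180  =>  t = sqrt(4)
Maximum = 2*2t + 5*5t + 4*4t = 45*sqrt(4) = 90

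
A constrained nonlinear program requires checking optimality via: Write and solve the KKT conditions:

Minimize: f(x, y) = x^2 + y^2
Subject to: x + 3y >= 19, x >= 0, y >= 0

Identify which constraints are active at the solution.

KKT conditions for min x^2 + y^2 s.t. 1x + 3y >= 19, x >= 0, y >= 0:
Stationarity: 2x = mu*1 + mu_x, 2y = mu*3 + mu_y, with mu, mu_x, mu_y >= 0
Complementary slackness: mu*(x + 3y - 19) = 0, mu_x*x = 0, mu_y*y = 0
(0, 0) is infeasible (1*0 + 3*0 < 19), so if mu = 0 stationarity would force x = mu_x/2 >= 0, y = mu_y/2 >= 0 with mu_x*x = mu_y*y = 0, i.e. x = y = 0: contradiction. Hence mu > 0 and x + 3y = 19 is active.
Try x > 0, y > 0 (so mu_x = mu_y = 0): x = 1*mu/2, y = 3*mu/2
Substitute: 1*(1*mu/2) + 3*(3*mu/2) = 19
  mu*10/2 = 19 => mu = 19/5
x* = 19/10 > 0, y* = 57/10 > 0, consistent with mu_x = mu_y = 0.
f is convex and the constraints are linear, so this KKT point is the global minimum.
f* = 361/10
Active constraints: x + 3y >= 19 (holds with equality, mu = 19/5 > 0); x >= 0 and y >= 0 are inactive (mu_x = mu_y = 0).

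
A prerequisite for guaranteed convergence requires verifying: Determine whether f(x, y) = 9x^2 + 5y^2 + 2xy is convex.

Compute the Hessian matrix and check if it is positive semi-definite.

f(x,y) = 9x^2 + 5y^2 + 2xy
Hessian H = [[18, 2], [2, 10]]
trace(H) = 28, det(H) = 176
Eigenvalues: (28 +/- sqrt(80)) / 2 = 18.47, 9.528
Since both eigenvalues > 0, f is convex.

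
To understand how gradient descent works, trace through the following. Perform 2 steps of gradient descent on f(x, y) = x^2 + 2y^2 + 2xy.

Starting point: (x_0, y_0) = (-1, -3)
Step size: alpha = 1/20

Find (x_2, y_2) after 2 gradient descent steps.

f(x,y) = x^2 + 2y^2 + 2xy
grad_x = 2x + 2y, grad_y = 4y + 2x
Step 1: grad = (-8, -14), (-3/5, -23/10)
Step 2: grad = (-29/5, -52/5), (-31/100, -89/50)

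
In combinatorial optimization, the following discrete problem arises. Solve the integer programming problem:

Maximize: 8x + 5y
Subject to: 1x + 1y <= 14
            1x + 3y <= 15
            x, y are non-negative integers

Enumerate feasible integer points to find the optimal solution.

Constraint 1: 1x + 1y <= 14
Constraint 2: 1x + 3y <= 15
Feasible x range (need y >= 0): 0 <= x <= min(14/1, 15/1) => x in {0, ..., 14}.
Enumerate feasible integer points row by row (the coefficient of y is 5 > 0, so for each x the largest feasible y gives the best value):
  x = 0: y <= min((14 - 1*0)/1, (15 - 1*0)/3) => y in {0, ..., 5}; best 8*0 + 5*5 = 25
  x = 1: y <= min((14 - 1*1)/1, (15 - 1*1)/3) => y in {0, ..., 4}; best 8*1 + 5*4 = 28
  x = 2: y <= min((14 - 1*2)/1, (15 - 1*2)/3) => y in {0, ..., 4}; best 8*2 + 5*4 = 36
  x = 3: y <= min((14 - 1*3)/1, (15 - 1*3)/3) => y in {0, ..., 4}; best 8*3 + 5*4 = 44
  x = 4: y <= min((14 - 1*4)/1, (15 - 1*4)/3) => y in {0, ..., 3}; best 8*4 + 5*3 = 47
  x = 5: y <= min((14 - 1*5)/1, (15 - 1*5)/3) => y in {0, ..., 3}; best 8*5 + 5*3 = 55
  x = 6: y <= min((14 - 1*6)/1, (15 - 1*6)/3) => y in {0, ..., 3}; best 8*6 + 5*3 = 63
  x = 7: y <= min((14 - 1*7)/1, (15 - 1*7)/3) => y in {0, ..., 2}; best 8*7 + 5*2 = 66
  x = 8: y <= min((14 - 1*8)/1, (15 - 1*8)/3) => y in {0, ..., 2}; best 8*8 + 5*2 = 74
  x = 9: y <= min((14 - 1*9)/1, (15 - 1*9)/3) => y in {0, ..., 2}; best 8*9 + 5*2 = 82
  x = 10: y <= min((14 - 1*10)/1, (15 - 1*10)/3) => y in {0, ..., 1}; best 8*10 + 5*1 = 85
  x = 11: y <= min((14 - 1*11)/1, (15 - 1*11)/3) => y in {0, ..., 1}; best 8*11 + 5*1 = 93
  x = 12: y <= min((14 - 1*12)/1, (15 - 1*12)/3) => y in {0, ..., 1}; best 8*12 + 5*1 = 101
  x = 13: y <= min((14 - 1*13)/1, (15 - 1*13)/3) => y in {0}; best 8*13 + 5*0 = 104
  x = 14: y <= min((14 - 1*14)/1, (15 - 1*14)/3) => y in {0}; best 8*14 + 5*0 = 112
The maximum 8x + 5y = 112 is achieved at x = 14, y = 0.
Check: 1*14 + 1*0 = 14 <= 14 and 1*14 + 3*0 = 14 <= 15.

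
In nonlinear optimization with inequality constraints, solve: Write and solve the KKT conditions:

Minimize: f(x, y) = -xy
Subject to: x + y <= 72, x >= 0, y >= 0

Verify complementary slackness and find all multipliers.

Problem: min -xy s.t. x + y <= 72 (multiplier lambda), x >= 0 (mu_x), y >= 0 (mu_y)
KKT stationarity: -y + lambda - mu_x = 0, -x + lambda - mu_y = 0, with lambda, mu_x, mu_y >= 0
Complementary slackness: lambda*(x + y - 72) = 0, mu_x*x = 0, mu_y*y = 0
If lambda = 0: y = -mu_x <= 0 and x = -mu_y <= 0 force x = y = 0 with f = 0; but x = y = 36 is feasible with f = -1296 < 0, so this is not the minimum. Hence lambda > 0 and x + y = 72.
Try x > 0, y > 0 (so mu_x = mu_y = 0): y = lambda, x = lambda => x = y = lambda
x + y = 72 => 2*lambda = 72 => lambda = 36
x* = y* = 36 > 0, consistent with mu_x = mu_y = 0.
(Any feasible point with x = 0 or y = 0 has f = 0 > -1296, so the minimum is not on those boundaries.)
min(-xy) = -1296 (i.e. max xy = 1296)
Multipliers: lambda = 36, mu_x = 0, mu_y = 0
Complementary slackness: lambda*(x + y - 72) = 36*(36 + 36 - 72) = 0, mu_x*x = 0*36 = 0, mu_y*y = 0*36 = 0. Satisfied.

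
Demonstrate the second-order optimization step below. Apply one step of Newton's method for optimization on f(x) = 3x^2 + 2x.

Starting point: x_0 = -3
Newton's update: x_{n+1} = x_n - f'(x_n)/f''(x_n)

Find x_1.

f(x) = 3x^2 + 2x
f'(x) = 6x + (2), f''(x) = 6
Newton step: x_1 = x_0 - f'(x_0)/f''(x_0)
f'(-3) = -16
x_1 = -3 - -16/6 = -1/3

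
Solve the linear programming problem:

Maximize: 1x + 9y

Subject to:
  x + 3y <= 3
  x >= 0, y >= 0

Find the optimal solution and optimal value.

The feasible region has vertices at [(0, 0), (3, 0), (0, 1)].
Checking objective 1x + 9y at each vertex:
  (0, 0): 1*0 + 9*0 = 0
  (3, 0): 1*3 + 9*0 = 3
  (0, 1): 1*0 + 9*1 = 9
Maximum is 9 at (0, 1).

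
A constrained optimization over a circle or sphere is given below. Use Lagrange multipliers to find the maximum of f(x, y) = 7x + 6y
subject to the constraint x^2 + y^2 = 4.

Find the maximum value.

Set up Lagrange conditions: grad f = lambda * grad g
  7 = 2*lambda*x
  6 = 2*lambda*y
From these: x/y = 7/6, so x = 7t, y = 6t for some t.
Substitute into constraint: (7t)^2 + (6t)^2 = 4
  t^2 * 85 = 4
  t = sqrt(4/85)
Maximum = 7*x + 6*y = (7^2 + 6^2)*t = 85 * sqrt(4/85) = sqrt(340)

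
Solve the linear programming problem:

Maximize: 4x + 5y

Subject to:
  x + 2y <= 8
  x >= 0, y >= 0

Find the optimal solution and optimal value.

The feasible region has vertices at [(0, 0), (8, 0), (0, 4)].
Checking objective 4x + 5y at each vertex:
  (0, 0): 4*0 + 5*0 = 0
  (8, 0): 4*8 + 5*0 = 32
  (0, 4): 4*0 + 5*4 = 20
Maximum is 32 at (8, 0).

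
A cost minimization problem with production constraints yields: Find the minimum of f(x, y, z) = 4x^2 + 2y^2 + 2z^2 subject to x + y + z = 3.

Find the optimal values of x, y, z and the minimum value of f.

Using Lagrange multipliers on f = 4x^2 + 2y^2 + 2z^2 with constraint x + y + z = 3:
Conditions: 2*4*x = lambda, 2*2*y = lambda, 2*2*z = lambda
So x = lambda/8, y = lambda/4, z = lambda/4
Substituting into constraint: lambda * (5/8) = 3
lambda = 24/5
x = 3/5, y = 6/5, z = 6/5
Minimum value = 36/5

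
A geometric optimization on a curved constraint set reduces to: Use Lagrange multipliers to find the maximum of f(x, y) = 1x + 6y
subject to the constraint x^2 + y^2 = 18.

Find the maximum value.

Set up Lagrange conditions: grad f = lambda * grad g
  1 = 2*lambda*x
  6 = 2*lambda*y
From these: x/y = 1/6, so x = 1t, y = 6t for some t.
Substitute into constraint: (1t)^2 + (6t)^2 = 18
  t^2 * 37 = 18
  t = sqrt(18/37)
Maximum = 1*x + 6*y = (1^2 + 6^2)*t = 37 * sqrt(18/37) = sqrt(666)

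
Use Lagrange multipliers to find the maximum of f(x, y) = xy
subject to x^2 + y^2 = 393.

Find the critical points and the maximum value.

Lagrange conditions: y = 2*lambda*x and x = 2*lambda*y
If x = 0 then y = 0, violating the constraint, so x, y != 0.
Dividing: y/x = x/y => x^2 = y^2 => y = x or y = -x
Constraint: 2x^2 = 393 => x^2 = 393/2 => x = +/-sqrt(393/2)
Critical points: (sqrt(393/2), sqrt(393/2)), (-sqrt(393/2), -sqrt(393/2)), (sqrt(393/2), -sqrt(393/2)), (-sqrt(393/2), sqrt(393/2))
  y = x:  xy = x^2 = 393/2  at (sqrt(393/2), sqrt(393/2)) and (-sqrt(393/2), -sqrt(393/2))
  y = -x: xy = -x^2 = -393/2 at (sqrt(393/2), -sqrt(393/2)) and (-sqrt(393/2), sqrt(393/2))
Maximum xy = 393/2 at (sqrt(393/2), sqrt(393/2)) and (-sqrt(393/2), -sqrt(393/2))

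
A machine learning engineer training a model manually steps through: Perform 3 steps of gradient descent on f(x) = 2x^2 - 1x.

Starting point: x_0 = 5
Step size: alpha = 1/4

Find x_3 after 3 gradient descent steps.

f(x) = 2x^2 - 1x, f'(x) = 4x + (-1)
Step 1: f'(5) = 19, x_1 = 5 - 1/4 * 19 = 1/4
Step 2: f'(1/4) = 0, x_2 = 1/4 - 1/4 * 0 = 1/4
Step 3: f'(1/4) = 0, x_3 = 1/4 - 1/4 * 0 = 1/4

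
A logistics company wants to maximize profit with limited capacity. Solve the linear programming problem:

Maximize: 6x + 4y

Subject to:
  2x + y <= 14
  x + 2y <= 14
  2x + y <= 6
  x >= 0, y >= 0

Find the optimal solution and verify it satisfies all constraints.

Feasible vertices: (0, 0), (0, 6), (3, 0)
Objective 6x + 4y at each vertex:
  (0, 0): 0
  (0, 6): 24
  (3, 0): 18
Maximum is 24 at (0, 6).
Verify constraints at (x, y) = (0, 6):
  2*0 + 1*6 = 6 <= 14
  1*0 + 2*6 = 12 <= 14
  2*0 + 1*6 = 6 <= 6 (active)
  x = 0 >= 0, y = 6 >= 0. All constraints satisfied.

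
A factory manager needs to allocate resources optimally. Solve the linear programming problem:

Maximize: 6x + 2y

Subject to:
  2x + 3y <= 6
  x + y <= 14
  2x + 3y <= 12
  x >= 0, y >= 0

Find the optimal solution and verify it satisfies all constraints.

Feasible vertices: (0, 0), (0, 2), (3, 0)
Objective 6x + 2y at each vertex:
  (0, 0): 0
  (0, 2): 4
  (3, 0): 18
Maximum is 18 at (3, 0).
Verify constraints at (x, y) = (3, 0):
  2*3 + 3*0 = 6 <= 6 (active)
  1*3 + 1*0 = 3 <= 14
  2*3 + 3*0 = 6 <= 12
  x = 3 >= 0, y = 0 >= 0. All constraints satisfied.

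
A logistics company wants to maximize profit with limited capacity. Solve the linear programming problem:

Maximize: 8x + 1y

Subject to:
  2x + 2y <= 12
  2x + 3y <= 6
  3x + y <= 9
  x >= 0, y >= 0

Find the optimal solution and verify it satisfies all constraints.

Feasible vertices: (0, 0), (0, 2), (3, 0)
Objective 8x + 1y at each vertex:
  (0, 0): 0
  (0, 2): 2
  (3, 0): 24
Maximum is 24 at (3, 0).
Verify constraints at (x, y) = (3, 0):
  2*3 + 2*0 = 6 <= 12
  2*3 + 3*0 = 6 <= 6 (active)
  3*3 + 1*0 = 9 <= 9 (active)
  x = 3 >= 0, y = 0 >= 0. All constraints satisfied.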